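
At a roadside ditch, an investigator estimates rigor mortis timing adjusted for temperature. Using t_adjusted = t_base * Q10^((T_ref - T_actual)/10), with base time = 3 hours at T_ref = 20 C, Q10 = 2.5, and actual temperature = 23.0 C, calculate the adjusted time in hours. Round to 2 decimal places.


Rigor mortis time adjustment:
Exponent = (T_ref - T_actual) / 10 = (20 - 23.0) / 10 = -0.3
Q10 factor = 2.5^-0.3 = 0.75966
t_adjusted = 3 * 0.75966 = 2.28 hours

2.28


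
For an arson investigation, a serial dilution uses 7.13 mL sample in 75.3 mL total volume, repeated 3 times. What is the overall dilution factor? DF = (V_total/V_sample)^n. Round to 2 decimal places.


Dilution factor calculation:
Single dilution = V_total / V_sample = 75.3 / 7.13 ≈ 10.56101
Number of dilutions = 3
Total DF = (75.3 / 7.13)^3 (full precision, rounded at the end) = 1177.92

1177.92


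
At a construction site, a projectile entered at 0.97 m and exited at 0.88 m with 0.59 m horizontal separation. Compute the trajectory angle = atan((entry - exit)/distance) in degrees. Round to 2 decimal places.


Bullet trajectory angle:
Height difference = 0.97 - 0.88 = 0.09 m
angle = atan(0.09 / 0.59)
angle = atan(0.152542)
angle = 8.67 degrees

8.67


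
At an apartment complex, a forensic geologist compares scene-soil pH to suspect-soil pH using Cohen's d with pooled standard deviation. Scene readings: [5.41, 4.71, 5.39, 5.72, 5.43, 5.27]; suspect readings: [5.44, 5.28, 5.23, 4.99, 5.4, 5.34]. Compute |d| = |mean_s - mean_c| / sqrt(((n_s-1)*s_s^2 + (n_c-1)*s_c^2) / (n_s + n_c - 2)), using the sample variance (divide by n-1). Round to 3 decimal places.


Pooled-variance Cohen's d for soil pH comparison:
Scene mean = 31.93 / 6 = 5.321667
Suspect mean = 31.68 / 6 = 5.28
Scene sample variance s_s^2 = 0.111937
Suspect sample variance s_c^2 = 0.02604
Pooled variance = ((n_s-1)*s_s^2 + (n_c-1)*s_c^2) / (n_s + n_c - 2) = 0.068988
Pooled SD = sqrt(0.068988) = 0.262656
Mean difference = 0.041667
|d| = |0.041667| / 0.262656 = 0.159

0.159


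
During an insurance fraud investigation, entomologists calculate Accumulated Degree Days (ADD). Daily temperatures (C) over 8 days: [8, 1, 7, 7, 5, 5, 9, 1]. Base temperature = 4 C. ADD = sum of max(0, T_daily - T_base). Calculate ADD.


Computing ADD day by day:
Day 1: max(0, 8 - 4) = 4
Day 2: max(0, 1 - 4) = 0
Day 3: max(0, 7 - 4) = 3
Day 4: max(0, 7 - 4) = 3
Day 5: max(0, 5 - 4) = 1
Day 6: max(0, 5 - 4) = 1
Day 7: max(0, 9 - 4) = 5
Day 8: max(0, 1 - 4) = 0
Total ADD = 17

17


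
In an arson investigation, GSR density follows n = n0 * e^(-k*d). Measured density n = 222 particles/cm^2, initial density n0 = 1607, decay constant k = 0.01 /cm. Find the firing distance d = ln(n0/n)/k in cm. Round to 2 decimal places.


GSR distance calculation:
n0/n = 1607 / 222 = 7.238739
ln(n0/n) = 1.979447
d = 1.979447 / 0.01 = 197.94 cm

197.94


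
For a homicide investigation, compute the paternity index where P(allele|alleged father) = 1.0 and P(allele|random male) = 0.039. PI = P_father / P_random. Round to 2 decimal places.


Paternity Index calculation:
PI = P(allele|father) / P(allele|random)
PI = 1.0 / 0.039
PI = 25.64

25.64


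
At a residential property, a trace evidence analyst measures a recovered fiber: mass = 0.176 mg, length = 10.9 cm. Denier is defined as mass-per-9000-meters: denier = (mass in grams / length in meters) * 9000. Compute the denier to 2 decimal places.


Denier calculation:
Mass in grams = 0.176 mg / 1000 = 0.000176 g
Length in meters = 10.9 cm / 100 = 0.109 m
Linear density = mass / length = 0.000176 / 0.109 = 0.00161468 g/m
Denier = (g/m) * 9000 = 0.00161468 * 9000 = 14.53

14.53


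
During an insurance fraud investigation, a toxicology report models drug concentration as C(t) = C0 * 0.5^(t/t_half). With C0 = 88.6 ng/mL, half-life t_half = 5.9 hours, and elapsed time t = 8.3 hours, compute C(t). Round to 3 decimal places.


Drug concentration decay:
Number of half-lives = t / t_half = 8.3 / 5.9 = 1.40678
Decay factor = 0.5^1.40678 = 0.37715253
C(t) = 88.6 * 0.37715253 = 33.416 ng/mL

33.416


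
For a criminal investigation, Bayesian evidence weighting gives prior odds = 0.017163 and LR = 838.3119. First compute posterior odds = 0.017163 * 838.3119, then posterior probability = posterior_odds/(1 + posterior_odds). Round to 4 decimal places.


Bayesian evidence evaluation:
Posterior odds = prior_odds * LR = 0.017163 * 838.3119 = 14.38795
Posterior probability = posterior_odds / (1 + posterior_odds)
= 14.38795 / (1 + 14.38795)
= 14.38795 / 15.38795
= 0.9350

0.9350


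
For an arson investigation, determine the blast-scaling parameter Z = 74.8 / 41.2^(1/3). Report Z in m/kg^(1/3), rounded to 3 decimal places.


Scaled distance calculation:
W^(1/3) = 41.2^(1/3) = 3.453815
Z = R / W^(1/3) = 74.8 / 3.453815
Z = 21.657 m/kg^(1/3)

21.657


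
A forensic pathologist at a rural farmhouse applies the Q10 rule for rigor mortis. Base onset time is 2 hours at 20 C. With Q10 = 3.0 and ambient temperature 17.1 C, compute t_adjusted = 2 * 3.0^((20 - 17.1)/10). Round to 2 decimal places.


Rigor mortis time adjustment:
Exponent = (T_ref - T_actual) / 10 = (20 - 17.1) / 10 = 0.29
Q10 factor = 3.0^0.29 = 1.3752
t_adjusted = 2 * 1.3752 = 2.75 hours

2.75


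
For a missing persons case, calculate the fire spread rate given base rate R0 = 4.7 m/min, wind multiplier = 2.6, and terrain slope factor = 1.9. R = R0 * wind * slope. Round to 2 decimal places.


Fire spread rate calculation:
R = R0 * wind_factor * slope_factor
= 4.7 * 2.6 * 1.9
= 12.22 * 1.9
= 23.22 m/min

23.22


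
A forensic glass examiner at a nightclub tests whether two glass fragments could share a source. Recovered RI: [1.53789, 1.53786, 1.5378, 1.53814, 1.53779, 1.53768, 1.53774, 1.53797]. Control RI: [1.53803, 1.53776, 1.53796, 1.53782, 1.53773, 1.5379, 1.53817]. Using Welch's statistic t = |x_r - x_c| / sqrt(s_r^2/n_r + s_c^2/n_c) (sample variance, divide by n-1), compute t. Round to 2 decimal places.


Welch's t-criterion for glass RI comparison:
Recovered mean = sum / n_r = 12.30287 / 8 = 1.5378588
Control mean = sum / n_c = 10.76537 / 7 = 1.53791
Recovered sample variance s_r^2 = 2.09554e-08
Control sample variance s_c^2 = 2.46e-08
Welch SE (unpooled) = sqrt(s_r^2/n_r + s_c^2/n_c) = sqrt(2.61942e-09 + 3.51429e-09) = sqrt(6.13371e-09) = 7.8318e-05
|mean_r - mean_c| = 5.125e-05
t = 5.125e-05 / 7.8318e-05 = 0.65

0.65


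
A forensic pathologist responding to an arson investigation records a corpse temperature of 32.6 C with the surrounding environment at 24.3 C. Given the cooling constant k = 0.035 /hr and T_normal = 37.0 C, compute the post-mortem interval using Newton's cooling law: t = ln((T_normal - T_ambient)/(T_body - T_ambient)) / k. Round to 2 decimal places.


Using Newton's law of cooling:
t = ln((T_normal - T_ambient) / (T_body - T_ambient)) / k
T_normal - T_ambient = 12.7
T_body - T_ambient = 8.3
Ratio = 1.53012
ln(ratio) = 0.425346
t = 0.425346 / 0.035 = 12.15 hours

12.15


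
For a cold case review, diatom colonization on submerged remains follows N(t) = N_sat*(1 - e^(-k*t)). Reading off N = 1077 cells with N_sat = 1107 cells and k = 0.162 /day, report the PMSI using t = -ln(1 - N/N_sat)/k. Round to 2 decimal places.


PMSI from diatom colonization curve:
N / N_sat = 1077 / 1107 = 0.9729
1 - N/N_sat = 0.0271
ln(1 - N/N_sat) = -3.608222
t = -ln(1 - N/N_sat) / k = -(-3.608222) / 0.162 = 22.27 days

22.27


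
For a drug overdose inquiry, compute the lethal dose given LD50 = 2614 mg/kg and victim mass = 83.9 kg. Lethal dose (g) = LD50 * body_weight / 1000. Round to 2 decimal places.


Lethal dose calculation:
Lethal dose = LD50 * body_weight / 1000
= 2614 * 83.9 / 1000
= 219314.6 / 1000
= 219.31 g

219.31


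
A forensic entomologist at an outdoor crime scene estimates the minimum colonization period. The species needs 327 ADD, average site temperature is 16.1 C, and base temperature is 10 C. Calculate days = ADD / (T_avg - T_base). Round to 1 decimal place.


Insect development time:
Effective temperature = avg_temp - T_base = 16.1 - 10 = 6.1 C
Days = ADD / effective_temp = 327 / 6.1 = 53.6 days

53.6


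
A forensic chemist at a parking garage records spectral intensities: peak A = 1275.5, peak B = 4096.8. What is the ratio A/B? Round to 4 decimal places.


Spectral peak ratio:
Peak A = 1275.5 counts
Peak B = 4096.8 counts
Ratio = 1275.5 / 4096.8 = 0.3113

0.3113


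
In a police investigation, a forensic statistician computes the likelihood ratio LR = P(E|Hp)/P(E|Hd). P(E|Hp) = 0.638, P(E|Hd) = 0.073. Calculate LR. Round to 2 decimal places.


Likelihood ratio calculation:
LR = P(E|Hp) / P(E|Hd)
LR = 0.638 / 0.073
LR = 8.74

8.74


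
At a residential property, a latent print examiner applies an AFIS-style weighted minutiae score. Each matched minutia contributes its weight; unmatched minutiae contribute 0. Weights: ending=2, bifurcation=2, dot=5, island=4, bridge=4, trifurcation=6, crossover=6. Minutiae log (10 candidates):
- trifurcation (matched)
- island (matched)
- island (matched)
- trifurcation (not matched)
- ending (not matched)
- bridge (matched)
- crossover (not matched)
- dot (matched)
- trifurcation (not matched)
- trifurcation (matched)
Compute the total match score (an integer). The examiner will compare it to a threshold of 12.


Weighted minutiae match score:
  trifurcation: matched, +6 (running total 6)
  island: matched, +4 (running total 10)
  island: matched, +4 (running total 14)
  trifurcation: not matched, +0
  ending: not matched, +0
  bridge: matched, +4 (running total 18)
  crossover: not matched, +0
  dot: matched, +5 (running total 23)
  trifurcation: not matched, +0
  trifurcation: matched, +6 (running total 29)
Total score = 29
Threshold = 12; verdict = identification

29


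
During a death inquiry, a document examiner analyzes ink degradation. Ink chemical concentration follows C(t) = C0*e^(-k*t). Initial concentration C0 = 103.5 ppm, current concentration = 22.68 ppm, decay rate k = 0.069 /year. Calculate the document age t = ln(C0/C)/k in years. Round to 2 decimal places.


Document age estimation:
C0/C = 103.5 / 22.68 = 4.563492
ln(C0/C) = 1.518088
t = 1.518088 / 0.069 = 22.00 years

22.00


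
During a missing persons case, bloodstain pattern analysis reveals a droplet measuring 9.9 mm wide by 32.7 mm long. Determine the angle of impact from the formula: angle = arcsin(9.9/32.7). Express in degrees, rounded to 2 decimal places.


Blood spatter impact angle calculation:
width / length = 9.9 / 32.7 = 0.302752
angle = arcsin(0.302752)
angle = 17.62 degrees

17.62


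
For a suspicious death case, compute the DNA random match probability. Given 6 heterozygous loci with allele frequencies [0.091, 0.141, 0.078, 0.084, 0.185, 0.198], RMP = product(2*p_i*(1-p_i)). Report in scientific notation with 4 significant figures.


Computing RMP for 6 loci:
Locus 1: 2 * 0.091 * 0.909 = 0.165438
Locus 2: 2 * 0.141 * 0.859 = 0.242238
Locus 3: 2 * 0.078 * 0.922 = 0.143832
Locus 4: 2 * 0.084 * 0.916 = 0.153888
Locus 5: 2 * 0.185 * 0.815 = 0.30155
Locus 6: 2 * 0.198 * 0.802 = 0.317592
RMP = 8.495e-05

8.495e-05


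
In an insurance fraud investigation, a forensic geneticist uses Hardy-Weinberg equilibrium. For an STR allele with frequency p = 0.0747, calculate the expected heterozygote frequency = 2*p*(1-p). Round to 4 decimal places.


Hardy-Weinberg heterozygote frequency:
q = 1 - p = 1 - 0.0747 = 0.9253
2pq = 2 * 0.0747 * 0.9253 = 0.1382

0.1382


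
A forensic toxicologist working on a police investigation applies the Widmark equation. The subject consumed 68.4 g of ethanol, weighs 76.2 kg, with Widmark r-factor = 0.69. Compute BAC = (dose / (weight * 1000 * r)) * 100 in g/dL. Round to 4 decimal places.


Applying the Widmark formula:
BAC = (dose_g / (body_wt * 1000 * r)) * 100
Denominator = 76.2 * 1000 * 0.69 = 52578
BAC = (68.4 / 52578) * 100
BAC = 0.1301 g/dL

0.1301


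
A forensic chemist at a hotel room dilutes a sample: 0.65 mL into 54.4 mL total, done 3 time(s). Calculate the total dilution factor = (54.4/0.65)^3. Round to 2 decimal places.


Dilution factor calculation:
Single dilution = V_total / V_sample = 54.4 / 0.65 ≈ 83.692308
Number of dilutions = 3
Total DF = (54.4 / 0.65)^3 (full precision, rounded at the end) = 586214.60

586214.60


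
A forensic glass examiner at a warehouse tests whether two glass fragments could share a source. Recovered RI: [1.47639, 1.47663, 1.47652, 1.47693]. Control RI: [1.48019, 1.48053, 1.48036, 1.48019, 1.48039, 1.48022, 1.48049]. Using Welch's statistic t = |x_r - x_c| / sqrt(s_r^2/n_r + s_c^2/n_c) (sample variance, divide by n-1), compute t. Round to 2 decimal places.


Welch's t-criterion for glass RI comparison:
Recovered mean = sum / n_r = 5.90647 / 4 = 1.4766175
Control mean = sum / n_c = 10.36237 / 7 = 1.4803386
Recovered sample variance s_r^2 = 5.3025e-08
Control sample variance s_c^2 = 2.01476e-08
Welch SE (unpooled) = sqrt(s_r^2/n_r + s_c^2/n_c) = sqrt(1.32562e-08 + 2.87823e-09) = sqrt(1.61344e-08) = 0.000127021
|mean_r - mean_c| = 0.00372107
t = 0.00372107 / 0.000127021 = 29.29

29.29


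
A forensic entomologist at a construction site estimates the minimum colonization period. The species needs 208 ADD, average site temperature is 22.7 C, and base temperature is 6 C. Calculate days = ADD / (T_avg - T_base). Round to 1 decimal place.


Insect development time:
Effective temperature = avg_temp - T_base = 22.7 - 6 = 16.7 C
Days = ADD / effective_temp = 208 / 16.7 = 12.5 days

12.5


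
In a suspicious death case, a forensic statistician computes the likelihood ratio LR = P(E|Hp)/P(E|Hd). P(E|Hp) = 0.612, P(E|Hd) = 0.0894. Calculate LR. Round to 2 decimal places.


Likelihood ratio calculation:
LR = P(E|Hp) / P(E|Hd)
LR = 0.612 / 0.0894
LR = 6.85

6.85


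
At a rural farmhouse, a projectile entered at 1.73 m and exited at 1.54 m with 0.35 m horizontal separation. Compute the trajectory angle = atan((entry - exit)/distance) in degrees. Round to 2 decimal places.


Bullet trajectory angle:
Height difference = 1.73 - 1.54 = 0.19 m
angle = atan(0.19 / 0.35)
angle = atan(0.542857)
angle = 28.50 degrees

28.50


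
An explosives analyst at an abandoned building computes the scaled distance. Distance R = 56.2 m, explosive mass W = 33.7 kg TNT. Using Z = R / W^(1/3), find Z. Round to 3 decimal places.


Scaled distance calculation:
W^(1/3) = 33.7^(1/3) = 3.230055
Z = R / W^(1/3) = 56.2 / 3.230055
Z = 17.399 m/kg^(1/3)

17.399


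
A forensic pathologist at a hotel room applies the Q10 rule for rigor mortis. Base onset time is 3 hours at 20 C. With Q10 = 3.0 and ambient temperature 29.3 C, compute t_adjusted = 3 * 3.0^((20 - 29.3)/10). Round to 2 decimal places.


Rigor mortis time adjustment:
Exponent = (T_ref - T_actual) / 10 = (20 - 29.3) / 10 = -0.93
Q10 factor = 3.0^-0.93 = 0.35998
t_adjusted = 3 * 0.35998 = 1.08 hours

1.08


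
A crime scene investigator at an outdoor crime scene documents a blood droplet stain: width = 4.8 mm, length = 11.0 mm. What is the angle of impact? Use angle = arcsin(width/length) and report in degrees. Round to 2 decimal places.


Blood spatter impact angle calculation:
width / length = 4.8 / 11.0 = 0.436364
angle = arcsin(0.436364)
angle = 25.87 degrees

25.87


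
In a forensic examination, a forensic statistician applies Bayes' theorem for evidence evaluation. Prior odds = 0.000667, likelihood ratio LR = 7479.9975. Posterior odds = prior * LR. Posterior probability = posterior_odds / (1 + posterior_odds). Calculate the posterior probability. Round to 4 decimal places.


Bayesian evidence evaluation:
Posterior odds = prior_odds * LR = 0.000667 * 7479.9975 = 4.989158
Posterior probability = posterior_odds / (1 + posterior_odds)
= 4.989158 / (1 + 4.989158)
= 4.989158 / 5.989158
= 0.8330

0.8330


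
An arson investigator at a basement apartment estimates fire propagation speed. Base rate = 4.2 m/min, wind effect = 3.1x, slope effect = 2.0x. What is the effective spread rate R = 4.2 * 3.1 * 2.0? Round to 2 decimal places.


Fire spread rate calculation:
R = R0 * wind_factor * slope_factor
= 4.2 * 3.1 * 2.0
= 13.02 * 2.0
= 26.04 m/min

26.04


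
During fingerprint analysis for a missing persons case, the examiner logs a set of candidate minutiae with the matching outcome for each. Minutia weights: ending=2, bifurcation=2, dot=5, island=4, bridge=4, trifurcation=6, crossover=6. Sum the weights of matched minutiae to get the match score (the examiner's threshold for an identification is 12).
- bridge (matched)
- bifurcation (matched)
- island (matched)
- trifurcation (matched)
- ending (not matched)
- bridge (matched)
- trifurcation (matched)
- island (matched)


Weighted minutiae match score:
  bridge: matched, +4 (running total 4)
  bifurcation: matched, +2 (running total 6)
  island: matched, +4 (running total 10)
  trifurcation: matched, +6 (running total 16)
  ending: not matched, +0
  bridge: matched, +4 (running total 20)
  trifurcation: matched, +6 (running total 26)
  island: matched, +4 (running total 30)
Total score = 30
Threshold = 12; verdict = identification

30


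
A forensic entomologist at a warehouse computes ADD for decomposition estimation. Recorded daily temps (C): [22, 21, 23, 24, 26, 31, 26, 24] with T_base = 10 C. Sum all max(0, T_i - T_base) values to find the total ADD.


Computing ADD day by day:
Day 1: max(0, 22 - 10) = 12
Day 2: max(0, 21 - 10) = 11
Day 3: max(0, 23 - 10) = 13
Day 4: max(0, 24 - 10) = 14
Day 5: max(0, 26 - 10) = 16
Day 6: max(0, 31 - 10) = 21
Day 7: max(0, 26 - 10) = 16
Day 8: max(0, 24 - 10) = 14
Total ADD = 117

117


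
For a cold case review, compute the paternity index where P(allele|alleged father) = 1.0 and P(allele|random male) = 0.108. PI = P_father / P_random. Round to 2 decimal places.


Paternity Index calculation:
PI = P(allele|father) / P(allele|random)
PI = 1.0 / 0.108
PI = 9.26

9.26


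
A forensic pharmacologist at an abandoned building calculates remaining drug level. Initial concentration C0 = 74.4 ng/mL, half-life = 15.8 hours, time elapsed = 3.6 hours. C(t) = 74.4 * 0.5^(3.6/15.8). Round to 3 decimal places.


Drug concentration decay:
Number of half-lives = t / t_half = 3.6 / 15.8 = 0.227848
Decay factor = 0.5^0.227848 = 0.85390768
C(t) = 74.4 * 0.85390768 = 63.531 ng/mL

63.531


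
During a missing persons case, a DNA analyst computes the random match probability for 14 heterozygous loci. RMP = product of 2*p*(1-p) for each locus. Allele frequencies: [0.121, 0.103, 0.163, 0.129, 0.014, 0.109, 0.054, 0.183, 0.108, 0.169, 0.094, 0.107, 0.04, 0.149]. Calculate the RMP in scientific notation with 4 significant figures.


Computing RMP for 14 loci:
Locus 1: 2 * 0.121 * 0.879 = 0.212718
Locus 2: 2 * 0.103 * 0.897 = 0.184782
Locus 3: 2 * 0.163 * 0.837 = 0.272862
Locus 4: 2 * 0.129 * 0.871 = 0.224718
Locus 5: 2 * 0.014 * 0.986 = 0.027608
Locus 6: 2 * 0.109 * 0.891 = 0.194238
Locus 7: 2 * 0.054 * 0.946 = 0.102168
Locus 8: 2 * 0.183 * 0.817 = 0.299022
Locus 9: 2 * 0.108 * 0.892 = 0.192672
Locus 10: 2 * 0.169 * 0.831 = 0.280878
Locus 11: 2 * 0.094 * 0.906 = 0.170328
Locus 12: 2 * 0.107 * 0.893 = 0.191102
Locus 13: 2 * 0.04 * 0.96 = 0.0768
Locus 14: 2 * 0.149 * 0.851 = 0.253598
RMP = 1.355e-11

1.355e-11


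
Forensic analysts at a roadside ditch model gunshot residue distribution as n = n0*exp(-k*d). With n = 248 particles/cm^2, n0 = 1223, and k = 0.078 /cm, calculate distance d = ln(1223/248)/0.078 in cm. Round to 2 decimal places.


GSR distance calculation:
n0/n = 1223 / 248 = 4.931452
ln(n0/n) = 1.595633
d = 1.595633 / 0.078 = 20.46 cm

20.46


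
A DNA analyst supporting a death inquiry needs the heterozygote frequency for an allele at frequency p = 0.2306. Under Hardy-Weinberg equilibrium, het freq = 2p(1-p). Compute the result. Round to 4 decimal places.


Hardy-Weinberg heterozygote frequency:
q = 1 - p = 1 - 0.2306 = 0.7694
2pq = 2 * 0.2306 * 0.7694 = 0.3548

0.3548


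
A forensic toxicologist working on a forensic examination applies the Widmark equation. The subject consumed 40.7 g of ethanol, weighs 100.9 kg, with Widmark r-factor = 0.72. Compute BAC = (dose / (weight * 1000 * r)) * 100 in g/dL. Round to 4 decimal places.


Applying the Widmark formula:
BAC = (dose_g / (body_wt * 1000 * r)) * 100
Denominator = 100.9 * 1000 * 0.72 = 72648
BAC = (40.7 / 72648) * 100
BAC = 0.0560 g/dL

0.0560


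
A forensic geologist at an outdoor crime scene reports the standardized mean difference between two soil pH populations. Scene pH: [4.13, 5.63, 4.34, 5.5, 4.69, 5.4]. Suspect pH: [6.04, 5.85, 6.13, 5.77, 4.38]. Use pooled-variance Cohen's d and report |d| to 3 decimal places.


Pooled-variance Cohen's d for soil pH comparison:
Scene mean = 29.69 / 6 = 4.948333
Suspect mean = 28.17 / 5 = 5.634
Scene sample variance s_s^2 = 0.415897
Suspect sample variance s_c^2 = 0.51213
Pooled variance = ((n_s-1)*s_s^2 + (n_c-1)*s_c^2) / (n_s + n_c - 2) = 0.458667
Pooled SD = sqrt(0.458667) = 0.67725
Mean difference = -0.685667
|d| = |-0.685667| / 0.67725 = 1.012

1.012


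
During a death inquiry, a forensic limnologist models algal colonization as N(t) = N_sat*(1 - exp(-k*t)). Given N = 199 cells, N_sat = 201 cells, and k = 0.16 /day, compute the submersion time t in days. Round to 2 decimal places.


PMSI from diatom colonization curve:
N / N_sat = 199 / 201 = 0.99005
1 - N/N_sat = 0.00995
ln(1 - N/N_sat) = -4.610183
t = -ln(1 - N/N_sat) / k = -(-4.610183) / 0.16 = 28.81 days

28.81


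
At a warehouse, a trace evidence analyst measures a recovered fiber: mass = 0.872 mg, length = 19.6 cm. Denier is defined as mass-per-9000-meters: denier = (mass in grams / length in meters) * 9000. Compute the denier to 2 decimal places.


Denier calculation:
Mass in grams = 0.872 mg / 1000 = 0.000872 g
Length in meters = 19.6 cm / 100 = 0.196 m
Linear density = mass / length = 0.000872 / 0.196 = 0.00444898 g/m
Denier = (g/m) * 9000 = 0.00444898 * 9000 = 40.04

40.04


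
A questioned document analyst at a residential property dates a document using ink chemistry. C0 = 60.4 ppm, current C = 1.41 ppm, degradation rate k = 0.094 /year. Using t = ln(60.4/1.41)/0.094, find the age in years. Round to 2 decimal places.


Document age estimation:
C0/C = 60.4 / 1.41 = 42.836879
ln(C0/C) = 3.757399
t = 3.757399 / 0.094 = 39.97 years

39.97


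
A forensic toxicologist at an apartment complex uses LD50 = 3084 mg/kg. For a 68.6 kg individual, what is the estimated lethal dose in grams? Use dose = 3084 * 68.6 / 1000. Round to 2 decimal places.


Lethal dose calculation:
Lethal dose = LD50 * body_weight / 1000
= 3084 * 68.6 / 1000
= 211562.4 / 1000
= 211.56 g

211.56


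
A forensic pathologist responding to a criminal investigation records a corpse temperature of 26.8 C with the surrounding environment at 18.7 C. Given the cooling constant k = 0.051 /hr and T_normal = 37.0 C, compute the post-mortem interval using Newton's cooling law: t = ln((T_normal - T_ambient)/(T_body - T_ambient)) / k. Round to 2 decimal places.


Using Newton's law of cooling:
t = ln((T_normal - T_ambient) / (T_body - T_ambient)) / k
T_normal - T_ambient = 18.3
T_body - T_ambient = 8.1
Ratio = 2.259259
ln(ratio) = 0.815037
t = 0.815037 / 0.051 = 15.98 hours

15.98


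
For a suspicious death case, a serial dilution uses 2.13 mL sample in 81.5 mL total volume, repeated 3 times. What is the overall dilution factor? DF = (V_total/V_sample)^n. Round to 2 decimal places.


Dilution factor calculation:
Single dilution = V_total / V_sample = 81.5 / 2.13 ≈ 38.262911
Number of dilutions = 3
Total DF = (81.5 / 2.13)^3 (full precision, rounded at the end) = 56018.83

56018.83


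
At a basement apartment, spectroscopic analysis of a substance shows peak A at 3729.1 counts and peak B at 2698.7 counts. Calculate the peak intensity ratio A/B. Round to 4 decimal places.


Spectral peak ratio:
Peak A = 3729.1 counts
Peak B = 2698.7 counts
Ratio = 3729.1 / 2698.7 = 1.3818

1.3818


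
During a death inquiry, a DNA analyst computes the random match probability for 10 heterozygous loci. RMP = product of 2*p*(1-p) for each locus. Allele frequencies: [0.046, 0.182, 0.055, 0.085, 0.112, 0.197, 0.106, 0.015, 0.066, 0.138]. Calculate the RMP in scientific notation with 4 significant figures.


Computing RMP for 10 loci:
Locus 1: 2 * 0.046 * 0.954 = 0.087768
Locus 2: 2 * 0.182 * 0.818 = 0.297752
Locus 3: 2 * 0.055 * 0.945 = 0.10395
Locus 4: 2 * 0.085 * 0.915 = 0.15555
Locus 5: 2 * 0.112 * 0.888 = 0.198912
Locus 6: 2 * 0.197 * 0.803 = 0.316382
Locus 7: 2 * 0.106 * 0.894 = 0.189528
Locus 8: 2 * 0.015 * 0.985 = 0.02955
Locus 9: 2 * 0.066 * 0.934 = 0.123288
Locus 10: 2 * 0.138 * 0.862 = 0.237912
RMP = 4.368e-09

4.368e-09


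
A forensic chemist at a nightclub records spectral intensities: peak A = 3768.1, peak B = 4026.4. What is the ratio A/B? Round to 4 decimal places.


Spectral peak ratio:
Peak A = 3768.1 counts
Peak B = 4026.4 counts
Ratio = 3768.1 / 4026.4 = 0.9358

0.9358


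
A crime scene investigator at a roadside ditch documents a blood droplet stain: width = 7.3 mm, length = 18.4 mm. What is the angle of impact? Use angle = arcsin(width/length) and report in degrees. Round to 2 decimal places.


Blood spatter impact angle calculation:
width / length = 7.3 / 18.4 = 0.396739
angle = arcsin(0.396739)
angle = 23.37 degrees

23.37


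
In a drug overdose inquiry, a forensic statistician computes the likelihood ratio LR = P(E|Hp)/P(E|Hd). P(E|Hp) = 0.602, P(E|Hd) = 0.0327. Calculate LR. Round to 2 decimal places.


Likelihood ratio calculation:
LR = P(E|Hp) / P(E|Hd)
LR = 0.602 / 0.0327
LR = 18.41

18.41


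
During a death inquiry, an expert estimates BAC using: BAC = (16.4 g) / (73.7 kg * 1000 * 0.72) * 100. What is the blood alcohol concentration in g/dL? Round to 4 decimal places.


Applying the Widmark formula:
BAC = (dose_g / (body_wt * 1000 * r)) * 100
Denominator = 73.7 * 1000 * 0.72 = 53064
BAC = (16.4 / 53064) * 100
BAC = 0.0309 g/dL

0.0309


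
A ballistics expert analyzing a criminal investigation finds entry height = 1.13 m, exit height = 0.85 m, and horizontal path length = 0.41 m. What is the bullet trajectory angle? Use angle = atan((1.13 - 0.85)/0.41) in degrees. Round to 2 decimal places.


Bullet trajectory angle:
Height difference = 1.13 - 0.85 = 0.28 m
angle = atan(0.28 / 0.41)
angle = atan(0.682927)
angle = 34.33 degrees

34.33


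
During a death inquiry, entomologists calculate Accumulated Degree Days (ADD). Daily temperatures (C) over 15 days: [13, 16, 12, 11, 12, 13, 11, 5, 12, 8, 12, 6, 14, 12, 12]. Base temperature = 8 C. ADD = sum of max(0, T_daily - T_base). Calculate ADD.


Computing ADD day by day:
Day 1: max(0, 13 - 8) = 5
Day 2: max(0, 16 - 8) = 8
Day 3: max(0, 12 - 8) = 4
Day 4: max(0, 11 - 8) = 3
Day 5: max(0, 12 - 8) = 4
Day 6: max(0, 13 - 8) = 5
Day 7: max(0, 11 - 8) = 3
Day 8: max(0, 5 - 8) = 0
Day 9: max(0, 12 - 8) = 4
Day 10: max(0, 8 - 8) = 0
Day 11: max(0, 12 - 8) = 4
Day 12: max(0, 6 - 8) = 0
Day 13: max(0, 14 - 8) = 6
Day 14: max(0, 12 - 8) = 4
Day 15: max(0, 12 - 8) = 4
Total ADD = 54

54


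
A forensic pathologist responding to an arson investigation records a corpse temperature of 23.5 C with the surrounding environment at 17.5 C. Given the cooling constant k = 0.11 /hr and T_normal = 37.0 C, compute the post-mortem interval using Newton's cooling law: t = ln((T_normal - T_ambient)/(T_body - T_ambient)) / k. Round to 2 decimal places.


Using Newton's law of cooling:
t = ln((T_normal - T_ambient) / (T_body - T_ambient)) / k
T_normal - T_ambient = 19.5
T_body - T_ambient = 6.0
Ratio = 3.25
ln(ratio) = 1.178655
t = 1.178655 / 0.11 = 10.72 hours

10.72


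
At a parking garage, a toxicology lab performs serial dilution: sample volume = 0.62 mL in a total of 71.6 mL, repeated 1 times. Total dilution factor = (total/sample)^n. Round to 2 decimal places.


Dilution factor calculation:
Single dilution = V_total / V_sample = 71.6 / 0.62 ≈ 115.483871
Number of dilutions = 1
Total DF = (71.6 / 0.62)^1 (full precision, rounded at the end) = 115.48

115.48


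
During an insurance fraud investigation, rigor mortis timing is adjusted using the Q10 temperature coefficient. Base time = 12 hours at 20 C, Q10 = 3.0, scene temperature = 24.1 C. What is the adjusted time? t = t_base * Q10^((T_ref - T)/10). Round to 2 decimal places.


Rigor mortis time adjustment:
Exponent = (T_ref - T_actual) / 10 = (20 - 24.1) / 10 = -0.41
Q10 factor = 3.0^-0.41 = 0.63735
t_adjusted = 12 * 0.63735 = 7.65 hours

7.65


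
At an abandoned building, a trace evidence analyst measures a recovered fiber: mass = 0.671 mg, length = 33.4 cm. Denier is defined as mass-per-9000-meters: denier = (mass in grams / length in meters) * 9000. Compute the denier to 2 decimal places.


Denier calculation:
Mass in grams = 0.671 mg / 1000 = 0.000671 g
Length in meters = 33.4 cm / 100 = 0.334 m
Linear density = mass / length = 0.000671 / 0.334 = 0.00200898 g/m
Denier = (g/m) * 9000 = 0.00200898 * 9000 = 18.08

18.08


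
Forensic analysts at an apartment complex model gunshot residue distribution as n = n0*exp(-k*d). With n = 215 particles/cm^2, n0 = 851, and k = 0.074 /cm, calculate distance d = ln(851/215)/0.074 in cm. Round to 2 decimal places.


GSR distance calculation:
n0/n = 851 / 215 = 3.95814
ln(n0/n) = 1.375774
d = 1.375774 / 0.074 = 18.59 cm

18.59


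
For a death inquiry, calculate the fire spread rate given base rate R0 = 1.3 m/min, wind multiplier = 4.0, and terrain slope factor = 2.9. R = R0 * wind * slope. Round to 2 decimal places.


Fire spread rate calculation:
R = R0 * wind_factor * slope_factor
= 1.3 * 4.0 * 2.9
= 5.2 * 2.9
= 15.08 m/min

15.08


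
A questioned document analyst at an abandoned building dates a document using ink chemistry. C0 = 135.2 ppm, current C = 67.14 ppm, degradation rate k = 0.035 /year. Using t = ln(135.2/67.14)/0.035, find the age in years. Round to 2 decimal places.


Document age estimation:
C0/C = 135.2 / 67.14 = 2.013703
ln(C0/C) = 0.699975
t = 0.699975 / 0.035 = 20.00 years

20.00


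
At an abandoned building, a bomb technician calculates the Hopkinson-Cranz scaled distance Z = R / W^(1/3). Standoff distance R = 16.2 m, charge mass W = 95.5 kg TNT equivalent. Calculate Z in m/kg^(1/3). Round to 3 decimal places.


Scaled distance calculation:
W^(1/3) = 95.5^(1/3) = 4.570894
Z = R / W^(1/3) = 16.2 / 4.570894
Z = 3.544 m/kg^(1/3)

3.544


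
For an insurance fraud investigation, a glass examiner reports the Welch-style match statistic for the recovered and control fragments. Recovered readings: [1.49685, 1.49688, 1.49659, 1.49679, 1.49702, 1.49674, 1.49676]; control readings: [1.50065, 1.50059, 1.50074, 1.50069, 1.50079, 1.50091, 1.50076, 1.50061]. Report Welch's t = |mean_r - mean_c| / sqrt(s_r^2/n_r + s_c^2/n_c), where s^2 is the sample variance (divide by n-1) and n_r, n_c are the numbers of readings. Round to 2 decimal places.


Welch's t-criterion for glass RI comparison:
Recovered mean = sum / n_r = 10.47763 / 7 = 1.4968043
Control mean = sum / n_c = 12.00574 / 8 = 1.5007175
Recovered sample variance s_r^2 = 1.77619e-08
Control sample variance s_c^2 = 1.11071e-08
Welch SE (unpooled) = sqrt(s_r^2/n_r + s_c^2/n_c) = sqrt(2.53741e-09 + 1.38839e-09) = sqrt(3.9258e-09) = 6.26562e-05
|mean_r - mean_c| = 0.00391321
t = 0.00391321 / 6.26562e-05 = 62.46

62.46


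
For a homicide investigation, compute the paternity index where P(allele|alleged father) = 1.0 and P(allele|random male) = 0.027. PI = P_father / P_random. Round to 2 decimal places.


Paternity Index calculation:
PI = P(allele|father) / P(allele|random)
PI = 1.0 / 0.027
PI = 37.04

37.04


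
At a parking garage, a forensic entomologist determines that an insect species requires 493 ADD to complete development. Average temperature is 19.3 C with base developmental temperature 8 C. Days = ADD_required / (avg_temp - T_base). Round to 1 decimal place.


Insect development time:
Effective temperature = avg_temp - T_base = 19.3 - 8 = 11.3 C
Days = ADD / effective_temp = 493 / 11.3 = 43.6 days

43.6


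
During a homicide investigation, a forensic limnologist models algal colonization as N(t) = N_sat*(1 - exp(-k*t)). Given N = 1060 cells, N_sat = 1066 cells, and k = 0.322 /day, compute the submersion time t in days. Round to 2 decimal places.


PMSI from diatom colonization curve:
N / N_sat = 1060 / 1066 = 0.994371
1 - N/N_sat = 0.005629
ln(1 - N/N_sat) = -5.179823
t = -ln(1 - N/N_sat) / k = -(-5.179823) / 0.322 = 16.09 days

16.09


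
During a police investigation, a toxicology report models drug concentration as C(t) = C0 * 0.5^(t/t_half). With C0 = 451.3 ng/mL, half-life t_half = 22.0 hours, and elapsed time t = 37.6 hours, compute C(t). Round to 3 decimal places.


Drug concentration decay:
Number of half-lives = t / t_half = 37.6 / 22.0 = 1.709091
Decay factor = 0.5^1.709091 = 0.30585272
C(t) = 451.3 * 0.30585272 = 138.031 ng/mL

138.031


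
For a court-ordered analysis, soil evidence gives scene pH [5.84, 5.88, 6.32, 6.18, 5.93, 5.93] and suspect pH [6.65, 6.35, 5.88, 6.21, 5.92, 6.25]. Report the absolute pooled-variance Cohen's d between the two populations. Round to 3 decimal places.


Pooled-variance Cohen's d for soil pH comparison:
Scene mean = 36.08 / 6 = 6.013333
Suspect mean = 37.26 / 6 = 6.21
Scene sample variance s_s^2 = 0.036707
Suspect sample variance s_c^2 = 0.08156
Pooled variance = ((n_s-1)*s_s^2 + (n_c-1)*s_c^2) / (n_s + n_c - 2) = 0.059133
Pooled SD = sqrt(0.059133) = 0.243173
Mean difference = -0.196667
|d| = |-0.196667| / 0.243173 = 0.809

0.809


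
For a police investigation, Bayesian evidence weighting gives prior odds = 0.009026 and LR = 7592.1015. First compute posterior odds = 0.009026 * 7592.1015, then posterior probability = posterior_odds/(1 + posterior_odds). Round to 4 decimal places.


Bayesian evidence evaluation:
Posterior odds = prior_odds * LR = 0.009026 * 7592.1015 = 68.52631
Posterior probability = posterior_odds / (1 + posterior_odds)
= 68.52631 / (1 + 68.52631)
= 68.52631 / 69.52631
= 0.9856

0.9856


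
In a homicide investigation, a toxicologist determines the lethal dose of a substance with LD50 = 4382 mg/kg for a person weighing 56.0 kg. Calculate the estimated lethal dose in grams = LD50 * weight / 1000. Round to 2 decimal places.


Lethal dose calculation:
Lethal dose = LD50 * body_weight / 1000
= 4382 * 56.0 / 1000
= 245392 / 1000
= 245.39 g

245.39


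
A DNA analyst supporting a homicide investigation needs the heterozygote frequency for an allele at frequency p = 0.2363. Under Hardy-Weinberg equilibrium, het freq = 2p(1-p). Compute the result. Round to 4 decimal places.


Hardy-Weinberg heterozygote frequency:
q = 1 - p = 1 - 0.2363 = 0.7637
2pq = 2 * 0.2363 * 0.7637 = 0.3609

0.3609


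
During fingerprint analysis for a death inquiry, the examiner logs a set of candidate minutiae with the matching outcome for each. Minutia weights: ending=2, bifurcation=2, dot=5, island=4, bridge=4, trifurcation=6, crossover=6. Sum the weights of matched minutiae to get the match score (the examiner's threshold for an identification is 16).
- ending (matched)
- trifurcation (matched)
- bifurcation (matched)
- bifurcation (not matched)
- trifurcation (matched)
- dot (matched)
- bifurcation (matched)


Weighted minutiae match score:
  ending: matched, +2 (running total 2)
  trifurcation: matched, +6 (running total 8)
  bifurcation: matched, +2 (running total 10)
  bifurcation: not matched, +0
  trifurcation: matched, +6 (running total 16)
  dot: matched, +5 (running total 21)
  bifurcation: matched, +2 (running total 23)
Total score = 23
Threshold = 16; verdict = identification

23


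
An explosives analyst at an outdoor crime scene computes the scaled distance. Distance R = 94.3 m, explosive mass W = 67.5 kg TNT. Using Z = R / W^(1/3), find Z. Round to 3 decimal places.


Scaled distance calculation:
W^(1/3) = 67.5^(1/3) = 4.071626
Z = R / W^(1/3) = 94.3 / 4.071626
Z = 23.160 m/kg^(1/3)

23.160


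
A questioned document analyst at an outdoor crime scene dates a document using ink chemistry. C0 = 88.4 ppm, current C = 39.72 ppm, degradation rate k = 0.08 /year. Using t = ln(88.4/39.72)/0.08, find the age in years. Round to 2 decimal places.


Document age estimation:
C0/C = 88.4 / 39.72 = 2.225579
ln(C0/C) = 0.800017
t = 0.800017 / 0.08 = 10.00 years

10.00


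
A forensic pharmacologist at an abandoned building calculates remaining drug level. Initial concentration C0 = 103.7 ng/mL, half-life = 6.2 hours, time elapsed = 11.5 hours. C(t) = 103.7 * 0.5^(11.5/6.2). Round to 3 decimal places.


Drug concentration decay:
Number of half-lives = t / t_half = 11.5 / 6.2 = 1.854839
Decay factor = 0.5^1.854839 = 0.27646351
C(t) = 103.7 * 0.27646351 = 28.669 ng/mL

28.669


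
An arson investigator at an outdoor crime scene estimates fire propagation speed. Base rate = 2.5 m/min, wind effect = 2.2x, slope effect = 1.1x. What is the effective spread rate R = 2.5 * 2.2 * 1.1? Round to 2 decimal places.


Fire spread rate calculation:
R = R0 * wind_factor * slope_factor
= 2.5 * 2.2 * 1.1
= 5.5 * 1.1
= 6.05 m/min

6.05


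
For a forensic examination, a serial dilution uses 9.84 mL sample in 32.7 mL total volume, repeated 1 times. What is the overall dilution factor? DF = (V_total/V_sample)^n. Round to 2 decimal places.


Dilution factor calculation:
Single dilution = V_total / V_sample = 32.7 / 9.84 ≈ 3.323171
Number of dilutions = 1
Total DF = (32.7 / 9.84)^1 (full precision, rounded at the end) = 3.32

3.32


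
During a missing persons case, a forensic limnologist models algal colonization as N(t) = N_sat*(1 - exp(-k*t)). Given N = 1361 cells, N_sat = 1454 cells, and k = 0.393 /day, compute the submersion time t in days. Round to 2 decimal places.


PMSI from diatom colonization curve:
N / N_sat = 1361 / 1454 = 0.936039
1 - N/N_sat = 0.063961
ln(1 - N/N_sat) = -2.749482
t = -ln(1 - N/N_sat) / k = -(-2.749482) / 0.393 = 7.00 days

7.00


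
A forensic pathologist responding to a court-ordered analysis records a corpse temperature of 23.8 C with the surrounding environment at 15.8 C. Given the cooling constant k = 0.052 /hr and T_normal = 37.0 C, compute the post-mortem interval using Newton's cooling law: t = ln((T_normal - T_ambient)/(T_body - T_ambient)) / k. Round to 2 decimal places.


Using Newton's law of cooling:
t = ln((T_normal - T_ambient) / (T_body - T_ambient)) / k
T_normal - T_ambient = 21.2
T_body - T_ambient = 8.0
Ratio = 2.65
ln(ratio) = 0.97456
t = 0.97456 / 0.052 = 18.74 hours

18.74


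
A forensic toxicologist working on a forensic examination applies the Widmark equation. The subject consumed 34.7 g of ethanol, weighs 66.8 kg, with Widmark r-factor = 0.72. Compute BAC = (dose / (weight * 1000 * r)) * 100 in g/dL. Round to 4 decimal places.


Applying the Widmark formula:
BAC = (dose_g / (body_wt * 1000 * r)) * 100
Denominator = 66.8 * 1000 * 0.72 = 48096
BAC = (34.7 / 48096) * 100
BAC = 0.0721 g/dL

0.0721


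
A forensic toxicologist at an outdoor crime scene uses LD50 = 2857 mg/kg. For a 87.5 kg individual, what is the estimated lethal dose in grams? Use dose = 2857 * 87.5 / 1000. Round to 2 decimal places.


Lethal dose calculation:
Lethal dose = LD50 * body_weight / 1000
= 2857 * 87.5 / 1000
= 249987.5 / 1000
= 249.99 g

249.99


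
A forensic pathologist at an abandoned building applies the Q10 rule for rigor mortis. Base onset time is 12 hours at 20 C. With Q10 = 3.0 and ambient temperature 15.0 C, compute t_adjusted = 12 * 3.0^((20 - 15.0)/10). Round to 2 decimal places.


Rigor mortis time adjustment:
Exponent = (T_ref - T_actual) / 10 = (20 - 15.0) / 10 = 0.5
Q10 factor = 3.0^0.5 = 1.73205
t_adjusted = 12 * 1.73205 = 20.78 hours

20.78


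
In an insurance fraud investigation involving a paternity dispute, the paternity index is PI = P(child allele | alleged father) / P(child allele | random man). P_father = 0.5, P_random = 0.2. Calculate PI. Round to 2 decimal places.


Paternity Index calculation:
PI = P(allele|father) / P(allele|random)
PI = 0.5 / 0.2
PI = 2.50

2.50
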